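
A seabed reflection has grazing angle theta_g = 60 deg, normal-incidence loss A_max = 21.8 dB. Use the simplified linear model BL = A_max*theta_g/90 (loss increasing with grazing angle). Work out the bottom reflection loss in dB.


14.53 dB


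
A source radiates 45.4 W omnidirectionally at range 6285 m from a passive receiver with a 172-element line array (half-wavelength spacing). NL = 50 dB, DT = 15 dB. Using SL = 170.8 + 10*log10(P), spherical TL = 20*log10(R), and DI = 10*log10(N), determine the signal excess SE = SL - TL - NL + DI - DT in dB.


Step 1: SL = 170.8 + 10*log10(45.4) = 187.37 dB
Step 2: TL = 20*log10(6285) = 75.97 dB
Step 3: DI = 10*log10(172) = 22.36 dB
Step 4: SE = SL - TL - NL + DI - DT = 187.37 - 75.97 - 50 + 22.36 - 15 = 68.76

68.76 dB


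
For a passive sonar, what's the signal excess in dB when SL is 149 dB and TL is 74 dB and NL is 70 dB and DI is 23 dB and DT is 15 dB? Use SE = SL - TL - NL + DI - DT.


13 dB


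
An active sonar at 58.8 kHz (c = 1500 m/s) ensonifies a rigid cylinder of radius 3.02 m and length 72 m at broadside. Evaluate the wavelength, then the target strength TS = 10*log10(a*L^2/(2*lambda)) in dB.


Step 1: lambda = c/f = 1500/58800 = 0.02551 m
Step 2: TS = 10*log10(a*L^2/(2*lambda)) = 10*log10(3.02*72^2/(2*0.02551)) = 54.87

54.87 dB


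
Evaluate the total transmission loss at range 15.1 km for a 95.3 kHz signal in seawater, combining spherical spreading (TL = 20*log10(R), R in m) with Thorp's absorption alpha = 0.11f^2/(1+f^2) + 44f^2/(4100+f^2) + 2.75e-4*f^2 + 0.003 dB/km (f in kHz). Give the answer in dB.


580.75 dB


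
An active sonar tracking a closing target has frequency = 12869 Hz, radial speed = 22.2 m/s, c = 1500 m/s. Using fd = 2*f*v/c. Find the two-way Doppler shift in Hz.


fd = 2*f*v/c = 2 * 12869 * 22.2 / 1500 = 380.92

380.92 Hz


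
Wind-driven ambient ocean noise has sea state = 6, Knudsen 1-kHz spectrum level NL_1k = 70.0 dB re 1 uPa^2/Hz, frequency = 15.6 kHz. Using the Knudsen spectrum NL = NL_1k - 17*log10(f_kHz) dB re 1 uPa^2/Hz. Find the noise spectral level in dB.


NL = NL_1k - 17*log10(f_kHz) = 70.0 - 17*log10(15.6) = 70.0 - (20.28) = 49.72

49.72 dB


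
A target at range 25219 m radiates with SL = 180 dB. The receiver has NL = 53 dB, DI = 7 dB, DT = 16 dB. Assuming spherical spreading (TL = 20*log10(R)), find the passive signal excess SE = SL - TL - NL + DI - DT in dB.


Step 1: TL = 20*log10(25219) = 88.03 dB
Step 2: SE = 180 - 88.03 - 53 + 7 - 16 = 29.97

29.97 dB


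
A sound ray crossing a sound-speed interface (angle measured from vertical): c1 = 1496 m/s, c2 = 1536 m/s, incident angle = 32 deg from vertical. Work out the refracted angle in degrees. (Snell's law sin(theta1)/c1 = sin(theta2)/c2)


sin(theta2) = (c2/c1)*sin(theta1) = (1536/1496)*sin(32 deg) = 0.54409
theta2 = arcsin(0.54409) = 32.96

32.96 deg


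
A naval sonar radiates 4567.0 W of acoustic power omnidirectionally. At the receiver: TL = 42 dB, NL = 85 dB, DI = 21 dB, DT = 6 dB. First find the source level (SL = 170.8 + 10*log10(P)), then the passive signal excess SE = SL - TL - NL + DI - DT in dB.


Step 1: SL = 170.8 + 10*log10(4567.0) = 207.4 dB
Step 2: SE = SL - TL - NL + DI - DT = 207.4 - 42 - 85 + 21 - 6 = 95.4

95.4 dB


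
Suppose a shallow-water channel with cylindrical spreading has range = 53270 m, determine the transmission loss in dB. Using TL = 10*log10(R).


47.26 dB


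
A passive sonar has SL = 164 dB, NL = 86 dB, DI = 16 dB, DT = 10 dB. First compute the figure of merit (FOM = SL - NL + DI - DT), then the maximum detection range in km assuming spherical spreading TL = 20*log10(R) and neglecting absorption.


Step 1: FOM = SL - NL + DI - DT = 164 - 86 + 16 - 10 = 84 dB
Step 2: at max range FOM = TL = 20*log10(R), so R = 10^(84/20) = 15848.93 m = 15.85 km

15.85 km


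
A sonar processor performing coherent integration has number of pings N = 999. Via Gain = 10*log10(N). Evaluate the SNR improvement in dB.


Gain = 10*log10(999) = 30.0

30.0 dB


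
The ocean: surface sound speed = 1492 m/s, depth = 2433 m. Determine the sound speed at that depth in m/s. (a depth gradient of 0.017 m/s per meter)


c = 1492 + 0.017 * 2433 = 1533.361

1533.361 m/s


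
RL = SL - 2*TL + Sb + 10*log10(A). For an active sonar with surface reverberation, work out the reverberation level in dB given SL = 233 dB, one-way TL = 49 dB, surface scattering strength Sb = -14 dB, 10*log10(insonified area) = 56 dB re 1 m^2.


177 dB


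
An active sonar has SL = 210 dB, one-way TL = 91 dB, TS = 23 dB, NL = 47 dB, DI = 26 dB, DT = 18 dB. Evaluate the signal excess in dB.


SE = SL - 2*TL + TS - NL + DI - DT = 210 - 2*91 + (23) - 47 + 26 - 18 = 12

12 dB


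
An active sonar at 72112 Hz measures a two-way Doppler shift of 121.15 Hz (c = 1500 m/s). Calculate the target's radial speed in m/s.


From fd = 2*f*v/c, v = c*fd/(2*f) = 1500 * 121.15 / (2*72112) = 1.26

1.26 m/s


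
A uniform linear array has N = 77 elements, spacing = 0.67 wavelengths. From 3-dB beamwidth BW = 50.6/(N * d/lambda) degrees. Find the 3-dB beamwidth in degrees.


0.98 deg


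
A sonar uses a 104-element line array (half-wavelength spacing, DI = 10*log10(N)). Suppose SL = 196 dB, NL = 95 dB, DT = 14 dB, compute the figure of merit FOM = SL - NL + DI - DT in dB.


Step 1: DI = 10*log10(104) = 20.17 dB
Step 2: FOM = SL - NL + DI - DT = 196 - 95 + 20.17 - 14 = 107.17

107.17 dB


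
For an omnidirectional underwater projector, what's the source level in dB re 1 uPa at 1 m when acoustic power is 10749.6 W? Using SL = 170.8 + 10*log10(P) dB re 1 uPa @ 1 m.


SL = 170.8 + 10*log10(10749.6) = 170.8 + 40.31 = 211.11

211.11 dB


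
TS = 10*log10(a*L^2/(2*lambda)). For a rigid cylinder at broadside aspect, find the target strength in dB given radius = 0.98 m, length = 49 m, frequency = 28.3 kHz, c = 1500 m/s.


lambda = 1500/28300 = 0.053 m
TS = 10*log10(0.98*49^2/(2*0.053)) = 43.46

43.46 dB


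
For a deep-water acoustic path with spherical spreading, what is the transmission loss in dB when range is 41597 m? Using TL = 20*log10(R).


92.38 dB


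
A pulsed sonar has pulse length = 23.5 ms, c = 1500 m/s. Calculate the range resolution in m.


17.625 m


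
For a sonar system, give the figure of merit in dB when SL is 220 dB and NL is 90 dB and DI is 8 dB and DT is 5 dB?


133 dB


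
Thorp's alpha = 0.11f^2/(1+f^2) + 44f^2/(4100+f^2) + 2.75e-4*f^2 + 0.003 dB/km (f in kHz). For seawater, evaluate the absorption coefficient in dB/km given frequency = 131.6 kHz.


f^2 = 17318.56
alpha = 0.11*17318.56/(1+17318.56) + 44*17318.56/(4100+17318.56) + 2.75e-4*17318.56 + 0.003 = 40.453

40.453 dB/km


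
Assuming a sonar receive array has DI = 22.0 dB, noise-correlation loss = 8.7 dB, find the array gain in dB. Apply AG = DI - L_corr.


AG = DI - L_corr = 22.0 - 8.7 = 13.3

13.3 dB


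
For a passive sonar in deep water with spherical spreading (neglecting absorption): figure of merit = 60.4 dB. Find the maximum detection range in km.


At max range FOM = TL, so 20*log10(R) = 60.4
R = 10^(60.4/20) = 1047.13 m = 1.05 km

1.05 km


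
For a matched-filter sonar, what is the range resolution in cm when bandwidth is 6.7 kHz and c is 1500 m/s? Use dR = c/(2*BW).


11.19 cm


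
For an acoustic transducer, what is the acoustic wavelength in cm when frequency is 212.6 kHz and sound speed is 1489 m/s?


lambda = c/f = 1489 / 212600 = 0.007 m = 0.7 cm

0.7 cm


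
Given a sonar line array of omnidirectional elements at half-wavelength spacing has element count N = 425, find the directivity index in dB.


26.28 dB


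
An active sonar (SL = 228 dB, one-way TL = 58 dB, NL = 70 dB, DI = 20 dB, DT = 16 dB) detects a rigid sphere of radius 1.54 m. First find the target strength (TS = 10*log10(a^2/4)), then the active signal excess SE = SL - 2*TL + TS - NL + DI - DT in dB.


Step 1: TS = 10*log10(1.54^2/4) = -2.27 dB
Step 2: SE = SL - 2*TL + TS - NL + DI - DT = 228 - 2*58 + (-2.27) - 70 + 20 - 16 = 43.73

43.73 dB


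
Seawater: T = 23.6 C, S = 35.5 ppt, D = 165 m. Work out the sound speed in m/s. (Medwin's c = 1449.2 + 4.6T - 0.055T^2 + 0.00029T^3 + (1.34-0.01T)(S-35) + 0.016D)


c = 1449.2 + 4.6*23.6 - 0.055*23.6^2 + 0.00029*23.6^3 + (1.34 - 0.01*23.6)*(35.5 - 35) + 0.016*165 = 1534.13

1534.13 m/s


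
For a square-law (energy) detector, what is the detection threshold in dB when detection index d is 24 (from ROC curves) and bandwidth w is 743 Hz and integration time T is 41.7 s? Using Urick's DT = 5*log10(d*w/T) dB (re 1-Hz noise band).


13.16 dB


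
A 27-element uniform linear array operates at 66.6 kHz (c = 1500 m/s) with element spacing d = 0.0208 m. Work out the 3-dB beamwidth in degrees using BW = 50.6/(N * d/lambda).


2.03 deg


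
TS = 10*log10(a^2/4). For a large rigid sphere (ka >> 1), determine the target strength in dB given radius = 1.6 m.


-1.94 dB


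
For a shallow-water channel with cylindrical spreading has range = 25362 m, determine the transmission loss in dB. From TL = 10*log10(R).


TL = 10*log10(25362) = 44.04

44.04 dB


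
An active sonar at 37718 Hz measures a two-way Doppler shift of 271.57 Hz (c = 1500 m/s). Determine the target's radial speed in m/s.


5.4 m/s


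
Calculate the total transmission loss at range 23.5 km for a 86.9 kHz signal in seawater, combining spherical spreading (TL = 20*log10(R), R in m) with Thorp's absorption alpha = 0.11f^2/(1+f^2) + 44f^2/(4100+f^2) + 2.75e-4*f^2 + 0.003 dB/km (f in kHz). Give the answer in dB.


809.03 dB


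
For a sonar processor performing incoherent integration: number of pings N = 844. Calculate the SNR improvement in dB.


Gain = 5*log10(844) = 14.63

14.63 dB


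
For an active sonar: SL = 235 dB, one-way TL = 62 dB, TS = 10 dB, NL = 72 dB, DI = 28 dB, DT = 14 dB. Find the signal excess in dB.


SE = SL - 2*TL + TS - NL + DI - DT = 235 - 2*62 + (10) - 72 + 28 - 14 = 63

63 dB


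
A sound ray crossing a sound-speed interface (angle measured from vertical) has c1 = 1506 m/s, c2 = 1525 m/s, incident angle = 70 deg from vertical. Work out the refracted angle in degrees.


sin(theta2) = (c2/c1)*sin(theta1) = (1525/1506)*sin(70 deg) = 0.95155
theta2 = arcsin(0.95155) = 72.09

72.09 deg


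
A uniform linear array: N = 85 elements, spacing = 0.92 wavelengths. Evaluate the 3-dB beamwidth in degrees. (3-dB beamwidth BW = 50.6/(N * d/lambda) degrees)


BW = 50.6 / (85 * 0.92) = 50.6 / 78.2 = 0.65

0.65 deg


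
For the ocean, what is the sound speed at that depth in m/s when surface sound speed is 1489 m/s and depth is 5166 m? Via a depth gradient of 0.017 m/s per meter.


c = 1489 + 0.017 * 5166 = 1576.822

1576.822 m/s


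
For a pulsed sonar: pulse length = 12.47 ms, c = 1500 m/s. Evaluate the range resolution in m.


dR = c*tau/2 = 1500 * 12.47e-3 / 2 = 9.3525

9.3525 m


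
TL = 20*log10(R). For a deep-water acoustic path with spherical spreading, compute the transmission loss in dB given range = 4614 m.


TL = 20*log10(4614) = 73.28

73.28 dB


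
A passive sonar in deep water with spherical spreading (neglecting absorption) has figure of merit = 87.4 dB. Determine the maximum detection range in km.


At max range FOM = TL, so 20*log10(R) = 87.4
R = 10^(87.4/20) = 23442.29 m = 23.44 km

23.44 km


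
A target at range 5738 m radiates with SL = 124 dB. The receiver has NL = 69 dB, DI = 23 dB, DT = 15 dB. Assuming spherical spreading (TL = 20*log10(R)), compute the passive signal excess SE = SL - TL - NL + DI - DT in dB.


-12.18 dB


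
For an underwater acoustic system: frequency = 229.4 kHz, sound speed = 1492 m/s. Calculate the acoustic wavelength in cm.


0.65 cm


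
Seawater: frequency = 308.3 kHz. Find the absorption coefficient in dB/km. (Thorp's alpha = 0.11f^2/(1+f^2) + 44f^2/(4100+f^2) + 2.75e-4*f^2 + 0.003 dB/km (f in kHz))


f^2 = 95048.89
alpha = 0.11*95048.89/(1+95048.89) + 44*95048.89/(4100+95048.89) + 2.75e-4*95048.89 + 0.003 = 68.432

68.432 dB/km


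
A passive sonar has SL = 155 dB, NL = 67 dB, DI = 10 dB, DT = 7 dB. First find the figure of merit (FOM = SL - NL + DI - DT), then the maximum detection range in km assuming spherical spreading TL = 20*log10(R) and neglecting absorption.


Step 1: FOM = SL - NL + DI - DT = 155 - 67 + 10 - 7 = 91 dB
Step 2: at max range FOM = TL = 20*log10(R), so R = 10^(91/20) = 35481.34 m = 35.48 km

35.48 km


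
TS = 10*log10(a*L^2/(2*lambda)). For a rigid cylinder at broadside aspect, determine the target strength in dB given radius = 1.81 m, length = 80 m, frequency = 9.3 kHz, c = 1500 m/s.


lambda = 1500/9300 = 0.16129 m
TS = 10*log10(1.81*80^2/(2*0.16129)) = 45.55

45.55 dB


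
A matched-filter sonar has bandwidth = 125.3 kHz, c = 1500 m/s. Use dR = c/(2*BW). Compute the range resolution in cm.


dR = c/(2*BW) = 1500 / (2 * 125.3e3) = 0.006 m = 0.6 cm

0.6 cm


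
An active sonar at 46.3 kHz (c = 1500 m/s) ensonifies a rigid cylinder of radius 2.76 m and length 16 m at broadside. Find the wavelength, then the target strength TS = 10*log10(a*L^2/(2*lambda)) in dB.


Step 1: lambda = c/f = 1500/46300 = 0.0324 m
Step 2: TS = 10*log10(a*L^2/(2*lambda)) = 10*log10(2.76*16^2/(2*0.0324)) = 40.38

40.38 dB


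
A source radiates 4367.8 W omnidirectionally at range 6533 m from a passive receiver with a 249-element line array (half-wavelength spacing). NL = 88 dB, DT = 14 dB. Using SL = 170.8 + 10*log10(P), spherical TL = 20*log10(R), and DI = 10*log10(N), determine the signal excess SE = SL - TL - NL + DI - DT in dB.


52.86 dB


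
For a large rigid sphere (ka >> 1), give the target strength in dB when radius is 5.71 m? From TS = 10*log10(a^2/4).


TS = 10*log10(5.71^2 / 4) = 10*log10(8.151025) = 9.11

9.11 dB


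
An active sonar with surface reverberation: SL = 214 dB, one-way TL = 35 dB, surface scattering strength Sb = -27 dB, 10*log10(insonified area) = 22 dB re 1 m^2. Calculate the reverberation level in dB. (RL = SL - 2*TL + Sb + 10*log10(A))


RL = SL - 2*TL + Sb + 10*log10(A) = 214 - 2*35 + (-27) + 22 = 139

139 dB


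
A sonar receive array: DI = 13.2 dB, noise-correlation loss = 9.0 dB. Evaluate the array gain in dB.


4.2 dB


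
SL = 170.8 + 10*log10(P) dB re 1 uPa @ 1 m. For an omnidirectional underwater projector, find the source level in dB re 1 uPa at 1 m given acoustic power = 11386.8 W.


SL = 170.8 + 10*log10(11386.8) = 170.8 + 40.56 = 211.36

211.36 dB


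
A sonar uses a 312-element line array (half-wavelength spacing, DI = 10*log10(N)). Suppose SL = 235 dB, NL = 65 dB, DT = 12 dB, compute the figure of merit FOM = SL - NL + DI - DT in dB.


Step 1: DI = 10*log10(312) = 24.94 dB
Step 2: FOM = SL - NL + DI - DT = 235 - 65 + 24.94 - 12 = 182.94

182.94 dB


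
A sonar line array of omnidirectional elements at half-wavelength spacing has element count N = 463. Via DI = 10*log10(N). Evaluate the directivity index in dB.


DI = 10*log10(463) = 26.66

26.66 dB


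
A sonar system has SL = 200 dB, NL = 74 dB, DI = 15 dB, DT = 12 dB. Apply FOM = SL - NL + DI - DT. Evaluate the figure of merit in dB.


FOM = SL - NL + DI - DT = 200 - 74 + 15 - 12 = 129

129 dB


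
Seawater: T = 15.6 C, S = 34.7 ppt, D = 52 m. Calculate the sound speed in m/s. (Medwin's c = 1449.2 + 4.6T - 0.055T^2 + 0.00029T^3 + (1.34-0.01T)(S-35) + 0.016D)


1509.15 m/s


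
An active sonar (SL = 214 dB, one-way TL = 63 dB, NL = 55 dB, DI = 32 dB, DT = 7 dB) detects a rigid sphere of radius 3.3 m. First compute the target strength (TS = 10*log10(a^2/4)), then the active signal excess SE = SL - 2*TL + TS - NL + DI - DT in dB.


Step 1: TS = 10*log10(3.3^2/4) = 4.35 dB
Step 2: SE = SL - 2*TL + TS - NL + DI - DT = 214 - 2*63 + (4.35) - 55 + 32 - 7 = 62.35

62.35 dB


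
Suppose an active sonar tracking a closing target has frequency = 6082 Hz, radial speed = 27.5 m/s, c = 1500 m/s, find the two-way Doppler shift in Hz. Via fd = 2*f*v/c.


fd = 2*f*v/c = 2 * 6082 * 27.5 / 1500 = 223.01

223.01 Hz


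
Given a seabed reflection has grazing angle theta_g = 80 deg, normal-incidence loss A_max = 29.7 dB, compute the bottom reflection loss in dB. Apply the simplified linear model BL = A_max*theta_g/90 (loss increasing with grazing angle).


26.4 dB


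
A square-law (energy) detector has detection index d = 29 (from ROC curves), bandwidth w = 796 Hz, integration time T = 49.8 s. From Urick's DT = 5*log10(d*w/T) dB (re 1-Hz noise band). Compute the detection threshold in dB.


DT = 5*log10(d*w/T) = 5*log10(29 * 796 / 49.8) = 5*log10(463.53) = 13.33

13.33 dB


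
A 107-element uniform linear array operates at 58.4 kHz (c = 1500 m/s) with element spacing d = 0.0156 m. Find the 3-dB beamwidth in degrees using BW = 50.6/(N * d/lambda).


0.78 deg


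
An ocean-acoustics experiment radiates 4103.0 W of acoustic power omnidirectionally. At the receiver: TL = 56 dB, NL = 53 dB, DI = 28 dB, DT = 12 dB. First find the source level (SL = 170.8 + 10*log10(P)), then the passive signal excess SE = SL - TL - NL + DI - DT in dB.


Step 1: SL = 170.8 + 10*log10(4103.0) = 206.93 dB
Step 2: SE = SL - TL - NL + DI - DT = 206.93 - 56 - 53 + 28 - 12 = 113.93

113.93 dB


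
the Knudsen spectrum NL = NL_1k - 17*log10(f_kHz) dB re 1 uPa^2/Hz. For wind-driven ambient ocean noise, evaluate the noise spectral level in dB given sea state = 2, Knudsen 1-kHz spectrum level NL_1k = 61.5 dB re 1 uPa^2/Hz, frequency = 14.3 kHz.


NL = NL_1k - 17*log10(f_kHz) = 61.5 - 17*log10(14.3) = 61.5 - (19.64) = 41.86

41.86 dB


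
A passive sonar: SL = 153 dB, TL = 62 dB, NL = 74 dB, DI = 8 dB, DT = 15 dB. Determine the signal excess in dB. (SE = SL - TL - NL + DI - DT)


SE = SL - TL - NL + DI - DT = 153 - 62 - 74 + 8 - 15 = 10

10 dB


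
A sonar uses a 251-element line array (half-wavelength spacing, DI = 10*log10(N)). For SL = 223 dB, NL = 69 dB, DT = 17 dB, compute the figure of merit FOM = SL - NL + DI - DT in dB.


Step 1: DI = 10*log10(251) = 24.0 dB
Step 2: FOM = SL - NL + DI - DT = 223 - 69 + 24.0 - 17 = 161.0

161.0 dB


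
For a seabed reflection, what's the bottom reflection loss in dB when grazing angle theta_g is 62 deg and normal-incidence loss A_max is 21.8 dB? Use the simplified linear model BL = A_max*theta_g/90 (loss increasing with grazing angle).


BL = A_max * theta_g / 90 = 21.8 * 62 / 90 = 15.02

15.02 dB


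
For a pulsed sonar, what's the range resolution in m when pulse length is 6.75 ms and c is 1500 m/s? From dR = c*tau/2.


5.0625 m


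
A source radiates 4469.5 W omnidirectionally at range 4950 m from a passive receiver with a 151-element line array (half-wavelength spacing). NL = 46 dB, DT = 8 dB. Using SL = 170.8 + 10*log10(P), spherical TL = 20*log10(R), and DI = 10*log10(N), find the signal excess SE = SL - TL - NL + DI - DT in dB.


Step 1: SL = 170.8 + 10*log10(4469.5) = 207.3 dB
Step 2: TL = 20*log10(4950) = 73.89 dB
Step 3: DI = 10*log10(151) = 21.79 dB
Step 4: SE = SL - TL - NL + DI - DT = 207.3 - 73.89 - 46 + 21.79 - 8 = 101.2

101.2 dB


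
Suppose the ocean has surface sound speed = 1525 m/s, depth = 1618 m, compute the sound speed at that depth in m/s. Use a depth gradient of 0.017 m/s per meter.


c = 1525 + 0.017 * 1618 = 1552.506

1552.506 m/s


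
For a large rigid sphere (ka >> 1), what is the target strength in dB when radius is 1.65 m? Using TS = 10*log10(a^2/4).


TS = 10*log10(1.65^2 / 4) = 10*log10(0.680625) = -1.67

-1.67 dB


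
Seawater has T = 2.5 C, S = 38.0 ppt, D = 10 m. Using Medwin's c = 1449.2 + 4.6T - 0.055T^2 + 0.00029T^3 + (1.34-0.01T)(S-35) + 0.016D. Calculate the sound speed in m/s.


1464.47 m/s


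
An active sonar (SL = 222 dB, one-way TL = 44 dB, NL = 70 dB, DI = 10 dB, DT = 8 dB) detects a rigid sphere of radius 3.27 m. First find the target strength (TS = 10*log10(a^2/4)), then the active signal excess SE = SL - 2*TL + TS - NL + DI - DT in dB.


Step 1: TS = 10*log10(3.27^2/4) = 4.27 dB
Step 2: SE = SL - 2*TL + TS - NL + DI - DT = 222 - 2*44 + (4.27) - 70 + 10 - 8 = 70.27

70.27 dB


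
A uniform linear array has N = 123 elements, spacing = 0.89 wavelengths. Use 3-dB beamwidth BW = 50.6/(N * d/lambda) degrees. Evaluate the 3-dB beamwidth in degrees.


BW = 50.6 / (123 * 0.89) = 50.6 / 109.47 = 0.46

0.46 deg


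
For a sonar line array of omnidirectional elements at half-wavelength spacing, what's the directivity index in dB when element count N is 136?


DI = 10*log10(136) = 21.34

21.34 dB


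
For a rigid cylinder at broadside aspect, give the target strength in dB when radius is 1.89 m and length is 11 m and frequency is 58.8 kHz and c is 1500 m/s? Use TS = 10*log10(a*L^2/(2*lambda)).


lambda = 1500/58800 = 0.02551 m
TS = 10*log10(1.89*11^2/(2*0.02551)) = 36.52

36.52 dB


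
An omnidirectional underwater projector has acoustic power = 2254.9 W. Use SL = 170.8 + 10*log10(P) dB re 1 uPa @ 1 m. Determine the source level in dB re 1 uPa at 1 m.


SL = 170.8 + 10*log10(2254.9) = 170.8 + 33.53 = 204.33

204.33 dB


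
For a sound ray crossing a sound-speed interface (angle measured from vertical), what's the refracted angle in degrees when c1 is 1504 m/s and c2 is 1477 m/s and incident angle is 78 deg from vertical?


sin(theta2) = (c2/c1)*sin(theta1) = (1477/1504)*sin(78 deg) = 0.96059
theta2 = arcsin(0.96059) = 73.86

73.86 deg


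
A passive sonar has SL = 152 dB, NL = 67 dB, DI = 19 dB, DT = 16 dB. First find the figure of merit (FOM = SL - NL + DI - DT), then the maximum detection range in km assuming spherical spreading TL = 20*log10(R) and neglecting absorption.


Step 1: FOM = SL - NL + DI - DT = 152 - 67 + 19 - 16 = 88 dB
Step 2: at max range FOM = TL = 20*log10(R), so R = 10^(88/20) = 25118.86 m = 25.12 km

25.12 km


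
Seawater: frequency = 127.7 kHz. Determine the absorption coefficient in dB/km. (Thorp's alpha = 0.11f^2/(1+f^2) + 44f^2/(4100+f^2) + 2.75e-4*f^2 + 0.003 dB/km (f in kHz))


f^2 = 16307.29
alpha = 0.11*16307.29/(1+16307.29) + 44*16307.29/(4100+16307.29) + 2.75e-4*16307.29 + 0.003 = 39.758

39.758 dB/km


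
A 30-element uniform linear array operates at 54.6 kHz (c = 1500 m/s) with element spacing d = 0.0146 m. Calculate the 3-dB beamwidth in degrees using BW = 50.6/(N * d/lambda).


Step 1: lambda = 1500/54600 = 0.02747 m
Step 2: d/lambda = 0.0146/0.02747 = 0.5315
Step 3: BW = 50.6/(N * d/lambda) = 50.6/(30 * 0.5315) = 3.17

3.17 deg


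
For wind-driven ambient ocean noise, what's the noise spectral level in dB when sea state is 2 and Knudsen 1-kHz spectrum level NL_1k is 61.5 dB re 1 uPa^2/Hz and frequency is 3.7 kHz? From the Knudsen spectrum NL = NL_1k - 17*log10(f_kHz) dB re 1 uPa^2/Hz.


NL = NL_1k - 17*log10(f_kHz) = 61.5 - 17*log10(3.7) = 61.5 - (9.66) = 51.84

51.84 dB


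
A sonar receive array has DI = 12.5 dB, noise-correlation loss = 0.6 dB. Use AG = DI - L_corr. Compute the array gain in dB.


AG = DI - L_corr = 12.5 - 0.6 = 11.9

11.9 dB


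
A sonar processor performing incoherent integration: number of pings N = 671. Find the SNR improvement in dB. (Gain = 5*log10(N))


Gain = 5*log10(671) = 14.13

14.13 dB


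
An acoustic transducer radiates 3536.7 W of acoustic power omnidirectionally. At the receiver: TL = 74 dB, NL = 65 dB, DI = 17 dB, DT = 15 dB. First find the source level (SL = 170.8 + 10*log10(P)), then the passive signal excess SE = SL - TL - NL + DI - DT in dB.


Step 1: SL = 170.8 + 10*log10(3536.7) = 206.29 dB
Step 2: SE = SL - TL - NL + DI - DT = 206.29 - 74 - 65 + 17 - 15 = 69.29

69.29 dB


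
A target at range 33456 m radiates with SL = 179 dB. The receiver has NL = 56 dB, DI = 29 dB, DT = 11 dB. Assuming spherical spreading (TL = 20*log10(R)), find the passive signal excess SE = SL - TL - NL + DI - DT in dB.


50.51 dB


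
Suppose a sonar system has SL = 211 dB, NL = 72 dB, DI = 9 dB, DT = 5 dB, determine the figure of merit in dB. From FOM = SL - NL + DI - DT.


FOM = SL - NL + DI - DT = 211 - 72 + 9 - 5 = 143

143 dB


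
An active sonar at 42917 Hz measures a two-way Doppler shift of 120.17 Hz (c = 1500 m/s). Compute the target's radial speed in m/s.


From fd = 2*f*v/c, v = c*fd/(2*f) = 1500 * 120.17 / (2*42917) = 2.1

2.1 m/s


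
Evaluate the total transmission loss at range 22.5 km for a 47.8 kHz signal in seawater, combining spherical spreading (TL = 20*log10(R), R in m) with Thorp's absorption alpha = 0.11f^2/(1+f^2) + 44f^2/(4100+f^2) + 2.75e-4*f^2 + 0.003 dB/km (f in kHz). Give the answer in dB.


Step 1 (Thorp): alpha = 0.11*2284.84/(1+2284.84) + 44*2284.84/(4100+2284.84) + 2.75e-4*2284.84 + 0.003 = 16.4869 dB/km
Step 2: TL_spread = 20*log10(22500) = 87.04 dB
Step 3: TL_abs = alpha*R = 16.4869 * 22.5 = 370.96 dB
Step 4: TL_total = 87.04 + 370.96 = 458.0

458.0 dB


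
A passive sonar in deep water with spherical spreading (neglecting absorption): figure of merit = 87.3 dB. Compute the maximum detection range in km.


At max range FOM = TL, so 20*log10(R) = 87.3
R = 10^(87.3/20) = 23173.95 m = 23.17 km

23.17 km


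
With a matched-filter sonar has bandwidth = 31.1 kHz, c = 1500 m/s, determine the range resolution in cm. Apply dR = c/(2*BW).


dR = c/(2*BW) = 1500 / (2 * 31.1e3) = 0.0241 m = 2.41 cm

2.41 cm


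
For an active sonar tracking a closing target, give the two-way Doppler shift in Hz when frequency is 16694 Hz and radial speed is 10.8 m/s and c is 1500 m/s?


240.39 Hz


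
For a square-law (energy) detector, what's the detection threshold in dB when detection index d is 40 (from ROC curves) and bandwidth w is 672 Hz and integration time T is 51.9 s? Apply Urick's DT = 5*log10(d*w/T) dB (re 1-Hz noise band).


DT = 5*log10(d*w/T) = 5*log10(40 * 672 / 51.9) = 5*log10(517.92) = 13.57

13.57 dB


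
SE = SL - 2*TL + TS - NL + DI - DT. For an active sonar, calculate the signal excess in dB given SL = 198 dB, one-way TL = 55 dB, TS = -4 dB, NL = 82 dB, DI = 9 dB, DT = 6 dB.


SE = SL - 2*TL + TS - NL + DI - DT = 198 - 2*55 + (-4) - 82 + 9 - 6 = 5

5 dB


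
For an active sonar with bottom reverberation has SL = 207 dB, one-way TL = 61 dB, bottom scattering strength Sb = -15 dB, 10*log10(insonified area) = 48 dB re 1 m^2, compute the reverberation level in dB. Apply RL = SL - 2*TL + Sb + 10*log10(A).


RL = SL - 2*TL + Sb + 10*log10(A) = 207 - 2*61 + (-15) + 48 = 118

118 dB


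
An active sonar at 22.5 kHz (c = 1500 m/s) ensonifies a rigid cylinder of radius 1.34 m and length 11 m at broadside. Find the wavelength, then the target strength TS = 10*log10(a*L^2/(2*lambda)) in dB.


Step 1: lambda = c/f = 1500/22500 = 0.06667 m
Step 2: TS = 10*log10(a*L^2/(2*lambda)) = 10*log10(1.34*11^2/(2*0.06667)) = 30.85

30.85 dB


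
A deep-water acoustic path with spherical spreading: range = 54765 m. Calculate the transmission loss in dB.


TL = 20*log10(54765) = 94.77

94.77 dB


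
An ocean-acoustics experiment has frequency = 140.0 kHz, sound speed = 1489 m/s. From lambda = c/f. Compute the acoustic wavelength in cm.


lambda = c/f = 1489 / 140000 = 0.0106 m = 1.06 cm

1.06 cm


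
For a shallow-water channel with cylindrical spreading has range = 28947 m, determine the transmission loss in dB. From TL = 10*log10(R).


TL = 10*log10(28947) = 44.62

44.62 dB


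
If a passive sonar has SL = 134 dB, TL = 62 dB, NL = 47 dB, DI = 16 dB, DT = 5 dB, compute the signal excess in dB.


SE = SL - TL - NL + DI - DT = 134 - 62 - 47 + 16 - 5 = 36

36 dB


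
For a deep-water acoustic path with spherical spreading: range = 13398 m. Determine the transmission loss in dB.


TL = 20*log10(13398) = 82.54

82.54 dB


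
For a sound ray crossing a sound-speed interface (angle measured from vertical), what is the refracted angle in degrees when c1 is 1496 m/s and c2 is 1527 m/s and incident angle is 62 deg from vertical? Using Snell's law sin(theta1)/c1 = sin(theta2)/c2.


64.32 deg


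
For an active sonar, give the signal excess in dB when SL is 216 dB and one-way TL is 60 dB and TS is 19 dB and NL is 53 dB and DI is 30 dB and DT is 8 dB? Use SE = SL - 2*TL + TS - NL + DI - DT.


SE = SL - 2*TL + TS - NL + DI - DT = 216 - 2*60 + (19) - 53 + 30 - 8 = 84

84 dB


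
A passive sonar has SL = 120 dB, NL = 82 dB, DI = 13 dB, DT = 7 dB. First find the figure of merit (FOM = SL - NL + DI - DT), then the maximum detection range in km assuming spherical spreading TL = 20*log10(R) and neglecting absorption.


Step 1: FOM = SL - NL + DI - DT = 120 - 82 + 13 - 7 = 44 dB
Step 2: at max range FOM = TL = 20*log10(R), so R = 10^(44/20) = 158.49 m = 0.16 km

0.16 km


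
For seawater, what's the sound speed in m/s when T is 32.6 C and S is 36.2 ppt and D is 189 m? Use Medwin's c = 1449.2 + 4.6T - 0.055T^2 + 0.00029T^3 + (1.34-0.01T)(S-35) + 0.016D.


c = 1449.2 + 4.6*32.6 - 0.055*32.6^2 + 0.00029*32.6^3 + (1.34 - 0.01*32.6)*(36.2 - 35) + 0.016*189 = 1555.0

1555.0 m/s


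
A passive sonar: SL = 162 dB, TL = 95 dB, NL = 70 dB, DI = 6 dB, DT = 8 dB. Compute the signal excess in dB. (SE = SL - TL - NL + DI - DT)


-5 dB


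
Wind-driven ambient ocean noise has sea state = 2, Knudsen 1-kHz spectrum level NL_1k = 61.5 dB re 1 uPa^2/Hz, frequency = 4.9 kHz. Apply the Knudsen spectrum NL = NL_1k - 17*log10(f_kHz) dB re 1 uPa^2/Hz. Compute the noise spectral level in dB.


49.77 dB


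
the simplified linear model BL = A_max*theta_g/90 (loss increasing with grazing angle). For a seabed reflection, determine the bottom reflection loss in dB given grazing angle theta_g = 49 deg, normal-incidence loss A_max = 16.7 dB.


BL = A_max * theta_g / 90 = 16.7 * 49 / 90 = 9.09

9.09 dB


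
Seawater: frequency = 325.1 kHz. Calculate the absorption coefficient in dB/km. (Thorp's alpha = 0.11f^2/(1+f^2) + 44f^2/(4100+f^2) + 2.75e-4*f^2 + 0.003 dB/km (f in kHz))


f^2 = 105690.01
alpha = 0.11*105690.01/(1+105690.01) + 44*105690.01/(4100+105690.01) + 2.75e-4*105690.01 + 0.003 = 71.535

71.535 dB/km


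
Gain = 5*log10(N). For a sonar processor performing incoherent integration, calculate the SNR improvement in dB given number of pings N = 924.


Gain = 5*log10(924) = 14.83

14.83 dB


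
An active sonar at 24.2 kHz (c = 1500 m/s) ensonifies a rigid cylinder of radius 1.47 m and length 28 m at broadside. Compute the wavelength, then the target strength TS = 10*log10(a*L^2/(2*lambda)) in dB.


Step 1: lambda = c/f = 1500/24200 = 0.06198 m
Step 2: TS = 10*log10(a*L^2/(2*lambda)) = 10*log10(1.47*28^2/(2*0.06198)) = 39.68

39.68 dB


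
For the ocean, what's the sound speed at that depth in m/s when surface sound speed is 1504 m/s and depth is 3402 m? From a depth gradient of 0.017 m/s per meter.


1561.834 m/s


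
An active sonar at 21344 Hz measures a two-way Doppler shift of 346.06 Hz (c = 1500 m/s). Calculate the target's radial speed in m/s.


From fd = 2*f*v/c, v = c*fd/(2*f) = 1500 * 346.06 / (2*21344) = 12.16

12.16 m/s


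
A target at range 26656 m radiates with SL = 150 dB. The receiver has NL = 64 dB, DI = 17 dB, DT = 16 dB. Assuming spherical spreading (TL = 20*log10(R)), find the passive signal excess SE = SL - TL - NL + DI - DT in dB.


Step 1: TL = 20*log10(26656) = 88.52 dB
Step 2: SE = 150 - 88.52 - 64 + 17 - 16 = -1.52

-1.52 dB


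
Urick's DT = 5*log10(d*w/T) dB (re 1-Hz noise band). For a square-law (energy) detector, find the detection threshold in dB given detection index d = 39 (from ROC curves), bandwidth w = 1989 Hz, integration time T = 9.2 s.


DT = 5*log10(d*w/T) = 5*log10(39 * 1989 / 9.2) = 5*log10(8431.63) = 19.63

19.63 dB


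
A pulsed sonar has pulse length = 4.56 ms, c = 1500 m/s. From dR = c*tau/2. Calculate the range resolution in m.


dR = c*tau/2 = 1500 * 4.56e-3 / 2 = 3.42

3.42 m


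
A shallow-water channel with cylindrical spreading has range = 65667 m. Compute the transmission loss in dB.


TL = 10*log10(65667) = 48.17

48.17 dB


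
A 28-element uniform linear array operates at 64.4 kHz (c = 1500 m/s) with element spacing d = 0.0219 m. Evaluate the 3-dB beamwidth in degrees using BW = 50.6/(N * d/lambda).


Step 1: lambda = 1500/64400 = 0.02329 m
Step 2: d/lambda = 0.0219/0.02329 = 0.9403
Step 3: BW = 50.6/(N * d/lambda) = 50.6/(28 * 0.9403) = 1.92

1.92 deg


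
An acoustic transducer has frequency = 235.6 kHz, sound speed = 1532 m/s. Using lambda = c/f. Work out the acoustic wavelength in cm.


lambda = c/f = 1532 / 235600 = 0.0065 m = 0.65 cm

0.65 cm


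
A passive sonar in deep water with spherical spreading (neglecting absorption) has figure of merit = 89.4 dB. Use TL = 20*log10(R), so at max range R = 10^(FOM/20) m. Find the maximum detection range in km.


At max range FOM = TL, so 20*log10(R) = 89.4
R = 10^(89.4/20) = 29512.09 m = 29.51 km

29.51 km


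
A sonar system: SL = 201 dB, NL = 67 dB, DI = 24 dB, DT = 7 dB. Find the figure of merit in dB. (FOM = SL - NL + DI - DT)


FOM = SL - NL + DI - DT = 201 - 67 + 24 - 7 = 151

151 dB


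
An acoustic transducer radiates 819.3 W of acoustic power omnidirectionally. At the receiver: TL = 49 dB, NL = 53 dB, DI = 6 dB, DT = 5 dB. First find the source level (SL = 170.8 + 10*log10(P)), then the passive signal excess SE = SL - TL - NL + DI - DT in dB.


Step 1: SL = 170.8 + 10*log10(819.3) = 199.93 dB
Step 2: SE = SL - TL - NL + DI - DT = 199.93 - 49 - 53 + 6 - 5 = 98.93

98.93 dB


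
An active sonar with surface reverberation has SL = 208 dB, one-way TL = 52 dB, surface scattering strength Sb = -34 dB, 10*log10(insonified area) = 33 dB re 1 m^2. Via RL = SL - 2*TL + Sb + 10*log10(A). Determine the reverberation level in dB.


RL = SL - 2*TL + Sb + 10*log10(A) = 208 - 2*52 + (-34) + 33 = 103

103 dB


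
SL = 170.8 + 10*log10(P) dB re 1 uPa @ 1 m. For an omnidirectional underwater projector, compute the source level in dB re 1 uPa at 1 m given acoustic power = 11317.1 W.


SL = 170.8 + 10*log10(11317.1) = 170.8 + 40.54 = 211.34

211.34 dB


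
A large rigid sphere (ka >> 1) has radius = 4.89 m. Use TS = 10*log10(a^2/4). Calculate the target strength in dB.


TS = 10*log10(4.89^2 / 4) = 10*log10(5.978025) = 7.77

7.77 dB


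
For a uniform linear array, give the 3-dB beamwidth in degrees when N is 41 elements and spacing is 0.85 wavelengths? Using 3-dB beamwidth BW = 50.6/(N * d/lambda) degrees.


BW = 50.6 / (41 * 0.85) = 50.6 / 34.85 = 1.45

1.45 deg


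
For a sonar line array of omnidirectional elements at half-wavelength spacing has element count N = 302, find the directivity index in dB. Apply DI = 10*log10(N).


DI = 10*log10(302) = 24.8

24.8 dB


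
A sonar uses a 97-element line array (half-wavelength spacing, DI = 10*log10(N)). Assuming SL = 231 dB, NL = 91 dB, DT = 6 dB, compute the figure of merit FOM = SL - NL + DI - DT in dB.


153.87 dB


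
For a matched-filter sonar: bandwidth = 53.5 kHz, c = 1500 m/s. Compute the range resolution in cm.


dR = c/(2*BW) = 1500 / (2 * 53.5e3) = 0.014 m = 1.4 cm

1.4 cm


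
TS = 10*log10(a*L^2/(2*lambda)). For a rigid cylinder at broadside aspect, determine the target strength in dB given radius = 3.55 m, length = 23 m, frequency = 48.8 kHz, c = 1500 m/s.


lambda = 1500/48800 = 0.03074 m
TS = 10*log10(3.55*23^2/(2*0.03074)) = 44.85

44.85 dB


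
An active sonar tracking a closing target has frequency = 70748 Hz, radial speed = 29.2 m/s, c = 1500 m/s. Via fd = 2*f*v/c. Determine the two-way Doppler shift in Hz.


2754.46 Hz


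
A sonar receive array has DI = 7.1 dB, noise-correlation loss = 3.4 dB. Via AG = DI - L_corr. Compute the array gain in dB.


3.7 dB


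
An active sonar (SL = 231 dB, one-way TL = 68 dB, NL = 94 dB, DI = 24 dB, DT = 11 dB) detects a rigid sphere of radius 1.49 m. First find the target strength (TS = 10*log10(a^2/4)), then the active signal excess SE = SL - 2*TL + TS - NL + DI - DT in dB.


Step 1: TS = 10*log10(1.49^2/4) = -2.56 dB
Step 2: SE = SL - 2*TL + TS - NL + DI - DT = 231 - 2*68 + (-2.56) - 94 + 24 - 11 = 11.44

11.44 dB


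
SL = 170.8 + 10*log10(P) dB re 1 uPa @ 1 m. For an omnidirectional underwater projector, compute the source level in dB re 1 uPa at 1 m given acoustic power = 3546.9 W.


SL = 170.8 + 10*log10(3546.9) = 170.8 + 35.5 = 206.3

206.3 dB


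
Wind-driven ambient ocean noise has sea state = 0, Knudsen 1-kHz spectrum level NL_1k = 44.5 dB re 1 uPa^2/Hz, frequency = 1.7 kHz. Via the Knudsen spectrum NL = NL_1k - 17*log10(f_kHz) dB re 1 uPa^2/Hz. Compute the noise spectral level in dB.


40.58 dB


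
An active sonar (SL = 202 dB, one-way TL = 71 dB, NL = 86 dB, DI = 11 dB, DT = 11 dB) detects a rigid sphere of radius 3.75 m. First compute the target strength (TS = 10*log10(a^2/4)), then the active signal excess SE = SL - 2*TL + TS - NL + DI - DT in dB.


Step 1: TS = 10*log10(3.75^2/4) = 5.46 dB
Step 2: SE = SL - 2*TL + TS - NL + DI - DT = 202 - 2*71 + (5.46) - 86 + 11 - 11 = -20.54

-20.54 dB


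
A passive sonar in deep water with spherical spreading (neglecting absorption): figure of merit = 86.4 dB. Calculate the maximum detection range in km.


At max range FOM = TL, so 20*log10(R) = 86.4
R = 10^(86.4/20) = 20892.96 m = 20.89 km

20.89 km


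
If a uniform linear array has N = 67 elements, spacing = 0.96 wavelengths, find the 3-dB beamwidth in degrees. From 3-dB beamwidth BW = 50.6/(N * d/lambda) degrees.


0.79 deg


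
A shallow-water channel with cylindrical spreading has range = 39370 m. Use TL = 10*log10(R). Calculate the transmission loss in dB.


TL = 10*log10(39370) = 45.95

45.95 dB


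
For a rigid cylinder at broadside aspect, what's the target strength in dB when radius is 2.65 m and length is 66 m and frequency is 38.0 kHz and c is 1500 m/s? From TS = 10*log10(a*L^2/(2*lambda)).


lambda = 1500/38000 = 0.03947 m
TS = 10*log10(2.65*66^2/(2*0.03947)) = 51.65

51.65 dB


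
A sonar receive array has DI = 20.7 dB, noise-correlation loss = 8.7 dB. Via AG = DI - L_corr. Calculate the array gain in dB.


12.0 dB


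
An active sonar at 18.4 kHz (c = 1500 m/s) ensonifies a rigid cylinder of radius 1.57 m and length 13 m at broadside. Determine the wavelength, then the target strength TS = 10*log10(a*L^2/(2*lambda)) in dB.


Step 1: lambda = c/f = 1500/18400 = 0.08152 m
Step 2: TS = 10*log10(a*L^2/(2*lambda)) = 10*log10(1.57*13^2/(2*0.08152)) = 32.11

32.11 dB


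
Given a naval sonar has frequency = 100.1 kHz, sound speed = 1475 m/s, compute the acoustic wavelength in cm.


lambda = c/f = 1475 / 100100 = 0.0147 m = 1.47 cm

1.47 cm


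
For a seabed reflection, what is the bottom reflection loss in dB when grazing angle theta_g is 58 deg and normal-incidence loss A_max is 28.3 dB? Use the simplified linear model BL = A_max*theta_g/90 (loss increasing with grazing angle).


BL = A_max * theta_g / 90 = 28.3 * 58 / 90 = 18.24

18.24 dB


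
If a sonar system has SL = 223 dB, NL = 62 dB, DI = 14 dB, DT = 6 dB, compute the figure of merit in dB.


FOM = SL - NL + DI - DT = 223 - 62 + 14 - 6 = 169

169 dB


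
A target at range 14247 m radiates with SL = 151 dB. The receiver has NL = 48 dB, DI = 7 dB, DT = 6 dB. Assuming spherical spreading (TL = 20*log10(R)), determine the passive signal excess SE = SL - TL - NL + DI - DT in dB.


20.93 dB


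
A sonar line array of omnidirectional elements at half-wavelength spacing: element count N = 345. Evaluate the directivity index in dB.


DI = 10*log10(345) = 25.38

25.38 dB


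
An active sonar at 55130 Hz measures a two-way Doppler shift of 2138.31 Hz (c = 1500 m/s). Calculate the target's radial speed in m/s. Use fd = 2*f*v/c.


29.09 m/s


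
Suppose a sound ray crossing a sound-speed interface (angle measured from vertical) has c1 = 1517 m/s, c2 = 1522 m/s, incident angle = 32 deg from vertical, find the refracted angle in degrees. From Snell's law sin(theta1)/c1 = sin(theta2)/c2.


sin(theta2) = (c2/c1)*sin(theta1) = (1522/1517)*sin(32 deg) = 0.53167
theta2 = arcsin(0.53167) = 32.12

32.12 deg
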